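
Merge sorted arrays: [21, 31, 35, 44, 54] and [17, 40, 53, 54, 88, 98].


Take 17 from B
Take 21 from A
Take 31 from A
Take 35 from A
Take 40 from B
Take 44 from A
Take 53 from B
Take 54 from A

Merged: [17, 21, 31, 35, 40, 44, 53, 54, 54, 88, 98]


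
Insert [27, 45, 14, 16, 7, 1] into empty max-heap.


Insert 27: [27]
Insert 45: [45, 27]
Insert 14: [45, 27, 14]
Insert 16: [45, 27, 14, 16]
Insert 7: [45, 27, 14, 16, 7]
Insert 1: [45, 27, 14, 16, 7, 1]

Final heap: [45, 27, 14, 16, 7, 1]


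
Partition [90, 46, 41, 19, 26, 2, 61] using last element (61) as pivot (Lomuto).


Pivot: 61
  46 <= 61: swap -> [46, 90, 41, 19, 26, 2, 61]
  41 <= 61: swap -> [46, 41, 90, 19, 26, 2, 61]
  19 <= 61: swap -> [46, 41, 19, 90, 26, 2, 61]
  26 <= 61: swap -> [46, 41, 19, 26, 90, 2, 61]
  2 <= 61: swap -> [46, 41, 19, 26, 2, 90, 61]
Place pivot at 5: [46, 41, 19, 26, 2, 61, 90]

Partitioned: [46, 41, 19, 26, 2, 61, 90]


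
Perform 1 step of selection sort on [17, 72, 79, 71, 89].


Initial: [17, 72, 79, 71, 89]
Step 1: min=17 at 0
  Swap: [17, 72, 79, 71, 89]

After 1 step: [17, 72, 79, 71, 89]


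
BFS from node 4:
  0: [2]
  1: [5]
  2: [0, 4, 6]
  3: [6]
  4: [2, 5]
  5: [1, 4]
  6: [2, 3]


Visit 4, enqueue [2, 5]
Visit 2, enqueue [0, 6]
Visit 5, enqueue [1]
Visit 0, enqueue []
Visit 6, enqueue [3]
Visit 1, enqueue []
Visit 3, enqueue []

BFS order: [4, 2, 5, 0, 6, 1, 3]


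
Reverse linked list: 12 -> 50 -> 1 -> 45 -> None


Step 1: curr=12, set curr.next=prev(None) | reversed so far: 12
Step 2: curr=50, set curr.next=prev(12) | reversed so far: 50 -> 12
Step 3: curr=1, set curr.next=prev(50) | reversed so far: 1 -> 50 -> 12
Step 4: curr=45, set curr.next=prev(1) | reversed so far: 45 -> 1 -> 50 -> 12

45 -> 1 -> 50 -> 12 -> None


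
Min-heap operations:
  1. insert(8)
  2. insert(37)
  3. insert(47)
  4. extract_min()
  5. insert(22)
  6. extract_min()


insert(8) -> [8]
insert(37) -> [8, 37]
insert(47) -> [8, 37, 47]
extract_min()->8, [37, 47]
insert(22) -> [22, 47, 37]
extract_min()->22, [37, 47]

Final heap: [37, 47]


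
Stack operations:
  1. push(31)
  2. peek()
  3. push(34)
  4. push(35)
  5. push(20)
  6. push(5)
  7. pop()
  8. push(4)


push(31) -> [31]
peek()->31
push(34) -> [31, 34]
push(35) -> [31, 34, 35]
push(20) -> [31, 34, 35, 20]
push(5) -> [31, 34, 35, 20, 5]
pop()->5, [31, 34, 35, 20]
push(4) -> [31, 34, 35, 20, 4]

Final stack: [31, 34, 35, 20, 4]


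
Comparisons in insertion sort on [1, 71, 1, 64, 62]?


Algorithm: insertion sort
Input: [1, 71, 1, 64, 62]
Sorted: [1, 1, 62, 64, 71]

8


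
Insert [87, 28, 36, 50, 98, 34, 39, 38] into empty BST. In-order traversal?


Insert 87: root
Insert 28: L from 87
Insert 36: L from 87 -> R from 28
Insert 50: L from 87 -> R from 28 -> R from 36
Insert 98: R from 87
Insert 34: L from 87 -> R from 28 -> L from 36
Insert 39: L from 87 -> R from 28 -> R from 36 -> L from 50
Insert 38: L from 87 -> R from 28 -> R from 36 -> L from 50 -> L from 39

In-order: [28, 34, 36, 38, 39, 50, 87, 98]


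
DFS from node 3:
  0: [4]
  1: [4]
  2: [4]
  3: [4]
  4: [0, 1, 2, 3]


Visit 3, push [4]
Visit 4, push [2, 1, 0]
Visit 0, push []
Visit 1, push []
Visit 2, push []

DFS order: [3, 4, 0, 1, 2]


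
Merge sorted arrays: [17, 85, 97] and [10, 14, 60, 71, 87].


Take 10 from B
Take 14 from B
Take 17 from A
Take 60 from B
Take 71 from B
Take 85 from A
Take 87 from B

Merged: [10, 14, 17, 60, 71, 85, 87, 97]


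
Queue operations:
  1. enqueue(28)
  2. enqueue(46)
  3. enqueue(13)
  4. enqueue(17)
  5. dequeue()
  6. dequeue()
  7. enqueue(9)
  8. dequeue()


enqueue(28) -> [28]
enqueue(46) -> [28, 46]
enqueue(13) -> [28, 46, 13]
enqueue(17) -> [28, 46, 13, 17]
dequeue()->28, [46, 13, 17]
dequeue()->46, [13, 17]
enqueue(9) -> [13, 17, 9]
dequeue()->13, [17, 9]

Final queue: [17, 9]


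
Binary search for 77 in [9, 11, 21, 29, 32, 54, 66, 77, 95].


Step 1: lo=0, hi=8, mid=4, val=32
Step 2: lo=5, hi=8, mid=6, val=66
Step 3: lo=7, hi=8, mid=7, val=77

Found at index 7


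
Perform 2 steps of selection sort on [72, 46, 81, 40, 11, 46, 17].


Initial: [72, 46, 81, 40, 11, 46, 17]
Step 1: min=11 at 4
  Swap: [11, 46, 81, 40, 72, 46, 17]
Step 2: min=17 at 6
  Swap: [11, 17, 81, 40, 72, 46, 46]

After 2 steps: [11, 17, 81, 40, 72, 46, 46]


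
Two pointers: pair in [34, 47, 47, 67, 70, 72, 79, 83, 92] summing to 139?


lo=0(34)+hi=8(92)=126
lo=1(47)+hi=8(92)=139

Yes: 47+92=139


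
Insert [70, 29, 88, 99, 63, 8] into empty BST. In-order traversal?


Insert 70: root
Insert 29: L from 70
Insert 88: R from 70
Insert 99: R from 70 -> R from 88
Insert 63: L from 70 -> R from 29
Insert 8: L from 70 -> L from 29

In-order: [8, 29, 63, 70, 88, 99]


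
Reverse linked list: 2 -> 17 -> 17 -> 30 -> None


Step 1: curr=2, set curr.next=prev(None) | reversed so far: 2
Step 2: curr=17, set curr.next=prev(2) | reversed so far: 17 -> 2
Step 3: curr=17, set curr.next=prev(17) | reversed so far: 17 -> 17 -> 2
Step 4: curr=30, set curr.next=prev(17) | reversed so far: 30 -> 17 -> 17 -> 2

30 -> 17 -> 17 -> 2 -> None


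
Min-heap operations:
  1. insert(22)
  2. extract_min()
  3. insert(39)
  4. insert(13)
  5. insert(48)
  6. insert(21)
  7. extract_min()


insert(22) -> [22]
extract_min()->22, []
insert(39) -> [39]
insert(13) -> [13, 39]
insert(48) -> [13, 39, 48]
insert(21) -> [13, 21, 48, 39]
extract_min()->13, [21, 39, 48]

Final heap: [21, 39, 48]


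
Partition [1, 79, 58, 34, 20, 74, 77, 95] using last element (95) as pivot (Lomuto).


Pivot: 95
  1 <= 95: advance i (no swap)
  79 <= 95: advance i (no swap)
  58 <= 95: advance i (no swap)
  34 <= 95: advance i (no swap)
  20 <= 95: advance i (no swap)
  74 <= 95: advance i (no swap)
  77 <= 95: advance i (no swap)
Place pivot at 7: [1, 79, 58, 34, 20, 74, 77, 95]

Partitioned: [1, 79, 58, 34, 20, 74, 77, 95]


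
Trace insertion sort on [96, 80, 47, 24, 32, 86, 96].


Initial: [96, 80, 47, 24, 32, 86, 96]
Insert 80: [80, 96, 47, 24, 32, 86, 96]
Insert 47: [47, 80, 96, 24, 32, 86, 96]
Insert 24: [24, 47, 80, 96, 32, 86, 96]
Insert 32: [24, 32, 47, 80, 96, 86, 96]
Insert 86: [24, 32, 47, 80, 86, 96, 96]
Insert 96: [24, 32, 47, 80, 86, 96, 96]

Sorted: [24, 32, 47, 80, 86, 96, 96]


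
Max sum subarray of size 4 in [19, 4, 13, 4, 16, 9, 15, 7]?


[0:4]: 40
[1:5]: 37
[2:6]: 42
[3:7]: 44
[4:8]: 47

Max: 47 at [4:8]


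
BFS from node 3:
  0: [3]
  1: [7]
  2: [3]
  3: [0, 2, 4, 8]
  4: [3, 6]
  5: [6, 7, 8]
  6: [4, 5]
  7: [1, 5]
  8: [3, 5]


Visit 3, enqueue [0, 2, 4, 8]
Visit 0, enqueue []
Visit 2, enqueue []
Visit 4, enqueue [6]
Visit 8, enqueue [5]
Visit 6, enqueue []
Visit 5, enqueue [7]
Visit 7, enqueue [1]
Visit 1, enqueue []

BFS order: [3, 0, 2, 4, 8, 6, 5, 7, 1]


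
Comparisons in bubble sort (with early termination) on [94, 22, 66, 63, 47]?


Algorithm: bubble sort (with early termination)
Input: [94, 22, 66, 63, 47]
Sorted: [22, 47, 63, 66, 94]

10


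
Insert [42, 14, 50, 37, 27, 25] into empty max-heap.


Insert 42: [42]
Insert 14: [42, 14]
Insert 50: [50, 14, 42]
Insert 37: [50, 37, 42, 14]
Insert 27: [50, 37, 42, 14, 27]
Insert 25: [50, 37, 42, 14, 27, 25]

Final heap: [50, 37, 42, 14, 27, 25]


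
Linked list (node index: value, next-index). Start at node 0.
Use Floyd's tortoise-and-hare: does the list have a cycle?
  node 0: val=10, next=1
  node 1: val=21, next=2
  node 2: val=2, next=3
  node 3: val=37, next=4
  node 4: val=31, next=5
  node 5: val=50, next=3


Floyd's tortoise (slow, +1) and hare (fast, +2):
  init: slow=0, fast=0
  step 1: slow=1, fast=2
  step 2: slow=2, fast=4
  step 3: slow=3, fast=3
  slow == fast at node 3: cycle detected

Cycle: yes


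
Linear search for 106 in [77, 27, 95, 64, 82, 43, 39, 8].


i=0: 77!=106
i=1: 27!=106
i=2: 95!=106
i=3: 64!=106
i=4: 82!=106
i=5: 43!=106
i=6: 39!=106
i=7: 8!=106

Not found, 8 comps


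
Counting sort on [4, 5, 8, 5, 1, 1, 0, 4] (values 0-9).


Input: [4, 5, 8, 5, 1, 1, 0, 4]
Counts: [1, 2, 0, 0, 2, 2, 0, 0, 1, 0]

Sorted: [0, 1, 1, 4, 4, 5, 5, 8]


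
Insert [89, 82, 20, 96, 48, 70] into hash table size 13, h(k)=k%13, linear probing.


Insert 89: h=11 -> slot 11
Insert 82: h=4 -> slot 4
Insert 20: h=7 -> slot 7
Insert 96: h=5 -> slot 5
Insert 48: h=9 -> slot 9
Insert 70: h=5, 1 probes -> slot 6

Table: [None, None, None, None, 82, 96, 70, 20, None, 48, None, 89, None]


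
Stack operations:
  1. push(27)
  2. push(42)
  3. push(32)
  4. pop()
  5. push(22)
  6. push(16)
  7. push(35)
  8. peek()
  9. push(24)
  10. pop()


push(27) -> [27]
push(42) -> [27, 42]
push(32) -> [27, 42, 32]
pop()->32, [27, 42]
push(22) -> [27, 42, 22]
push(16) -> [27, 42, 22, 16]
push(35) -> [27, 42, 22, 16, 35]
peek()->35
push(24) -> [27, 42, 22, 16, 35, 24]
pop()->24, [27, 42, 22, 16, 35]

Final stack: [27, 42, 22, 16, 35]


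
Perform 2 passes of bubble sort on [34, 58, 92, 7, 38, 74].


Initial: [34, 58, 92, 7, 38, 74]
Pass 1: [34, 58, 7, 38, 74, 92] (3 swaps)
Pass 2: [34, 7, 38, 58, 74, 92] (2 swaps)

After 2 passes: [34, 7, 38, 58, 74, 92]


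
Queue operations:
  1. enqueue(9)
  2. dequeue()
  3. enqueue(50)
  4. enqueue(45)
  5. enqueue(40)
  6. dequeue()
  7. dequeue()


enqueue(9) -> [9]
dequeue()->9, []
enqueue(50) -> [50]
enqueue(45) -> [50, 45]
enqueue(40) -> [50, 45, 40]
dequeue()->50, [45, 40]
dequeue()->45, [40]

Final queue: [40]


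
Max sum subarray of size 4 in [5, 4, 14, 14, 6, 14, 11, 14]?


[0:4]: 37
[1:5]: 38
[2:6]: 48
[3:7]: 45
[4:8]: 45

Max: 48 at [2:6]


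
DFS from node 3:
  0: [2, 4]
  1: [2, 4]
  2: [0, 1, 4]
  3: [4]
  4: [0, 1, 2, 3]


Visit 3, push [4]
Visit 4, push [2, 1, 0]
Visit 0, push [2]
Visit 2, push [1]
Visit 1, push []

DFS order: [3, 4, 0, 2, 1]


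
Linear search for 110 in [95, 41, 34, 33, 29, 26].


i=0: 95!=110
i=1: 41!=110
i=2: 34!=110
i=3: 33!=110
i=4: 29!=110
i=5: 26!=110

Not found, 6 comps


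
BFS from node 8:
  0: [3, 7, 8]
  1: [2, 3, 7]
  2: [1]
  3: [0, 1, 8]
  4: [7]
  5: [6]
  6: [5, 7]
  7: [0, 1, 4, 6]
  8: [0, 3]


Visit 8, enqueue [0, 3]
Visit 0, enqueue [7]
Visit 3, enqueue [1]
Visit 7, enqueue [4, 6]
Visit 1, enqueue [2]
Visit 4, enqueue []
Visit 6, enqueue [5]
Visit 2, enqueue []
Visit 5, enqueue []

BFS order: [8, 0, 3, 7, 1, 4, 6, 2, 5]


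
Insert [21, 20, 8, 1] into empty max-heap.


Insert 21: [21]
Insert 20: [21, 20]
Insert 8: [21, 20, 8]
Insert 1: [21, 20, 8, 1]

Final heap: [21, 20, 8, 1]


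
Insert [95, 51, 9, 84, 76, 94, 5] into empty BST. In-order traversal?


Insert 95: root
Insert 51: L from 95
Insert 9: L from 95 -> L from 51
Insert 84: L from 95 -> R from 51
Insert 76: L from 95 -> R from 51 -> L from 84
Insert 94: L from 95 -> R from 51 -> R from 84
Insert 5: L from 95 -> L from 51 -> L from 9

In-order: [5, 9, 51, 76, 84, 94, 95]


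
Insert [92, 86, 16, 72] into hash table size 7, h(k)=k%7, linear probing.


Insert 92: h=1 -> slot 1
Insert 86: h=2 -> slot 2
Insert 16: h=2, 1 probes -> slot 3
Insert 72: h=2, 2 probes -> slot 4

Table: [None, 92, 86, 16, 72, None, None]


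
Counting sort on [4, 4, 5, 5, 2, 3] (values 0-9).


Input: [4, 4, 5, 5, 2, 3]
Counts: [0, 0, 1, 1, 2, 2, 0, 0, 0, 0]

Sorted: [2, 3, 4, 4, 5, 5]


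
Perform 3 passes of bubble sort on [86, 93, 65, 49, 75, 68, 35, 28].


Initial: [86, 93, 65, 49, 75, 68, 35, 28]
Pass 1: [86, 65, 49, 75, 68, 35, 28, 93] (6 swaps)
Pass 2: [65, 49, 75, 68, 35, 28, 86, 93] (6 swaps)
Pass 3: [49, 65, 68, 35, 28, 75, 86, 93] (4 swaps)

After 3 passes: [49, 65, 68, 35, 28, 75, 86, 93]


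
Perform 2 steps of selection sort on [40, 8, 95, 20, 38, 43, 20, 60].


Initial: [40, 8, 95, 20, 38, 43, 20, 60]
Step 1: min=8 at 1
  Swap: [8, 40, 95, 20, 38, 43, 20, 60]
Step 2: min=20 at 3
  Swap: [8, 20, 95, 40, 38, 43, 20, 60]

After 2 steps: [8, 20, 95, 40, 38, 43, 20, 60]


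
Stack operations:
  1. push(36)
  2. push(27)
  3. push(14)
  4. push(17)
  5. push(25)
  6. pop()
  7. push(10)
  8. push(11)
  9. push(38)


push(36) -> [36]
push(27) -> [36, 27]
push(14) -> [36, 27, 14]
push(17) -> [36, 27, 14, 17]
push(25) -> [36, 27, 14, 17, 25]
pop()->25, [36, 27, 14, 17]
push(10) -> [36, 27, 14, 17, 10]
push(11) -> [36, 27, 14, 17, 10, 11]
push(38) -> [36, 27, 14, 17, 10, 11, 38]

Final stack: [36, 27, 14, 17, 10, 11, 38]


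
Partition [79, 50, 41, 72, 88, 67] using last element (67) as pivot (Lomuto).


Pivot: 67
  50 <= 67: swap -> [50, 79, 41, 72, 88, 67]
  41 <= 67: swap -> [50, 41, 79, 72, 88, 67]
Place pivot at 2: [50, 41, 67, 72, 88, 79]

Partitioned: [50, 41, 67, 72, 88, 79]


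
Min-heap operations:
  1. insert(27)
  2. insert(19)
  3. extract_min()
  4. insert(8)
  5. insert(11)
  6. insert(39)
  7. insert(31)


insert(27) -> [27]
insert(19) -> [19, 27]
extract_min()->19, [27]
insert(8) -> [8, 27]
insert(11) -> [8, 27, 11]
insert(39) -> [8, 27, 11, 39]
insert(31) -> [8, 27, 11, 39, 31]

Final heap: [8, 27, 11, 39, 31]


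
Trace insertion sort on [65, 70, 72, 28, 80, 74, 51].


Initial: [65, 70, 72, 28, 80, 74, 51]
Insert 70: [65, 70, 72, 28, 80, 74, 51]
Insert 72: [65, 70, 72, 28, 80, 74, 51]
Insert 28: [28, 65, 70, 72, 80, 74, 51]
Insert 80: [28, 65, 70, 72, 80, 74, 51]
Insert 74: [28, 65, 70, 72, 74, 80, 51]
Insert 51: [28, 51, 65, 70, 72, 74, 80]

Sorted: [28, 51, 65, 70, 72, 74, 80]


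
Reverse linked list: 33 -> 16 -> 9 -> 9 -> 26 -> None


Step 1: curr=33, set curr.next=prev(None) | reversed so far: 33
Step 2: curr=16, set curr.next=prev(33) | reversed so far: 16 -> 33
Step 3: curr=9, set curr.next=prev(16) | reversed so far: 9 -> 16 -> 33
Step 4: curr=9, set curr.next=prev(9) | reversed so far: 9 -> 9 -> 16 -> 33
Step 5: curr=26, set curr.next=prev(9) | reversed so far: 26 -> 9 -> 9 -> 16 -> 33

26 -> 9 -> 9 -> 16 -> 33 -> None


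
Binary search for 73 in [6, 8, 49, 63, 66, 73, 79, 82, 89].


Step 1: lo=0, hi=8, mid=4, val=66
Step 2: lo=5, hi=8, mid=6, val=79
Step 3: lo=5, hi=5, mid=5, val=73

Found at index 5


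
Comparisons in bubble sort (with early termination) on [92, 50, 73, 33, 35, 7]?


Algorithm: bubble sort (with early termination)
Input: [92, 50, 73, 33, 35, 7]
Sorted: [7, 33, 35, 50, 73, 92]

15


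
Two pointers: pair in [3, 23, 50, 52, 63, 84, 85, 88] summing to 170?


lo=0(3)+hi=7(88)=91
lo=1(23)+hi=7(88)=111
lo=2(50)+hi=7(88)=138
lo=3(52)+hi=7(88)=140
lo=4(63)+hi=7(88)=151
lo=5(84)+hi=7(88)=172
lo=5(84)+hi=6(85)=169

No pair found


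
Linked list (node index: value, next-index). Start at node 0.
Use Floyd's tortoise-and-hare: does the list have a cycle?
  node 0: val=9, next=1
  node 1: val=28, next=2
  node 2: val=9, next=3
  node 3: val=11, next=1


Floyd's tortoise (slow, +1) and hare (fast, +2):
  init: slow=0, fast=0
  step 1: slow=1, fast=2
  step 2: slow=2, fast=1
  step 3: slow=3, fast=3
  slow == fast at node 3: cycle detected

Cycle: yes


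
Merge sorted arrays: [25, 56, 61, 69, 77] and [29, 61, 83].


Take 25 from A
Take 29 from B
Take 56 from A
Take 61 from A
Take 61 from B
Take 69 from A
Take 77 from A

Merged: [25, 29, 56, 61, 61, 69, 77, 83]


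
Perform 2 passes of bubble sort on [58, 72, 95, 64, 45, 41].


Initial: [58, 72, 95, 64, 45, 41]
Pass 1: [58, 72, 64, 45, 41, 95] (3 swaps)
Pass 2: [58, 64, 45, 41, 72, 95] (3 swaps)

After 2 passes: [58, 64, 45, 41, 72, 95]


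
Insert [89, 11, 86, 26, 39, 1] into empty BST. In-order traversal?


Insert 89: root
Insert 11: L from 89
Insert 86: L from 89 -> R from 11
Insert 26: L from 89 -> R from 11 -> L from 86
Insert 39: L from 89 -> R from 11 -> L from 86 -> R from 26
Insert 1: L from 89 -> L from 11

In-order: [1, 11, 26, 39, 86, 89]


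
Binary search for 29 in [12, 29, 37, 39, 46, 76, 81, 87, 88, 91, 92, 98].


Step 1: lo=0, hi=11, mid=5, val=76
Step 2: lo=0, hi=4, mid=2, val=37
Step 3: lo=0, hi=1, mid=0, val=12
Step 4: lo=1, hi=1, mid=1, val=29

Found at index 1


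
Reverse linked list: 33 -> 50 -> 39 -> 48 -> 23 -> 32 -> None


Step 1: curr=33, set curr.next=prev(None) | reversed so far: 33
Step 2: curr=50, set curr.next=prev(33) | reversed so far: 50 -> 33
Step 3: curr=39, set curr.next=prev(50) | reversed so far: 39 -> 50 -> 33
Step 4: curr=48, set curr.next=prev(39) | reversed so far: 48 -> 39 -> 50 -> 33
Step 5: curr=23, set curr.next=prev(48) | reversed so far: 23 -> 48 -> 39 -> 50 -> 33
Step 6: curr=32, set curr.next=prev(23) | reversed so far: 32 -> 23 -> 48 -> 39 -> 50 -> 33

32 -> 23 -> 48 -> 39 -> 50 -> 33 -> None


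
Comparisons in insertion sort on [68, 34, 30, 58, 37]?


Algorithm: insertion sort
Input: [68, 34, 30, 58, 37]
Sorted: [30, 34, 37, 58, 68]

8


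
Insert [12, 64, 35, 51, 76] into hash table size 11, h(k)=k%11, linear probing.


Insert 12: h=1 -> slot 1
Insert 64: h=9 -> slot 9
Insert 35: h=2 -> slot 2
Insert 51: h=7 -> slot 7
Insert 76: h=10 -> slot 10

Table: [None, 12, 35, None, None, None, None, 51, None, 64, 76]


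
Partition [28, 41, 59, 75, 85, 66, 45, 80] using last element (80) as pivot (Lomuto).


Pivot: 80
  28 <= 80: advance i (no swap)
  41 <= 80: advance i (no swap)
  59 <= 80: advance i (no swap)
  75 <= 80: advance i (no swap)
  66 <= 80: swap -> [28, 41, 59, 75, 66, 85, 45, 80]
  45 <= 80: swap -> [28, 41, 59, 75, 66, 45, 85, 80]
Place pivot at 6: [28, 41, 59, 75, 66, 45, 80, 85]

Partitioned: [28, 41, 59, 75, 66, 45, 80, 85]


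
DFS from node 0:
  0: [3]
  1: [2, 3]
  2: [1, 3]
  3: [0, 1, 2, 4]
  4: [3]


Visit 0, push [3]
Visit 3, push [4, 2, 1]
Visit 1, push [2]
Visit 2, push []
Visit 4, push []

DFS order: [0, 3, 1, 2, 4]


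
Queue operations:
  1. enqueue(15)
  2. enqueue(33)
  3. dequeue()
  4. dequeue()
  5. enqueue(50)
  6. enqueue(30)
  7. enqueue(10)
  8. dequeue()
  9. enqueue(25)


enqueue(15) -> [15]
enqueue(33) -> [15, 33]
dequeue()->15, [33]
dequeue()->33, []
enqueue(50) -> [50]
enqueue(30) -> [50, 30]
enqueue(10) -> [50, 30, 10]
dequeue()->50, [30, 10]
enqueue(25) -> [30, 10, 25]

Final queue: [30, 10, 25]


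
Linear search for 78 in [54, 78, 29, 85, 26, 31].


i=0: 54!=78
i=1: 78==78 found!

Found at 1, 2 comps


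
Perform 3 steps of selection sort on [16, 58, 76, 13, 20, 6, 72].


Initial: [16, 58, 76, 13, 20, 6, 72]
Step 1: min=6 at 5
  Swap: [6, 58, 76, 13, 20, 16, 72]
Step 2: min=13 at 3
  Swap: [6, 13, 76, 58, 20, 16, 72]
Step 3: min=16 at 5
  Swap: [6, 13, 16, 58, 20, 76, 72]

After 3 steps: [6, 13, 16, 58, 20, 76, 72]


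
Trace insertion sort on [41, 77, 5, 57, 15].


Initial: [41, 77, 5, 57, 15]
Insert 77: [41, 77, 5, 57, 15]
Insert 5: [5, 41, 77, 57, 15]
Insert 57: [5, 41, 57, 77, 15]
Insert 15: [5, 15, 41, 57, 77]

Sorted: [5, 15, 41, 57, 77]


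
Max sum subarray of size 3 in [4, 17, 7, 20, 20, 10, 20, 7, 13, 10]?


[0:3]: 28
[1:4]: 44
[2:5]: 47
[3:6]: 50
[4:7]: 50
[5:8]: 37
[6:9]: 40
[7:10]: 30

Max: 50 at [3:6]


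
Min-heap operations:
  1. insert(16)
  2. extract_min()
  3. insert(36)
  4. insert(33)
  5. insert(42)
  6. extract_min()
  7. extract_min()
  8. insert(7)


insert(16) -> [16]
extract_min()->16, []
insert(36) -> [36]
insert(33) -> [33, 36]
insert(42) -> [33, 36, 42]
extract_min()->33, [36, 42]
extract_min()->36, [42]
insert(7) -> [7, 42]

Final heap: [7, 42]


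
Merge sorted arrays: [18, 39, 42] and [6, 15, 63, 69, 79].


Take 6 from B
Take 15 from B
Take 18 from A
Take 39 from A
Take 42 from A

Merged: [6, 15, 18, 39, 42, 63, 69, 79]


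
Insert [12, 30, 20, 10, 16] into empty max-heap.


Insert 12: [12]
Insert 30: [30, 12]
Insert 20: [30, 12, 20]
Insert 10: [30, 12, 20, 10]
Insert 16: [30, 16, 20, 10, 12]

Final heap: [30, 16, 20, 10, 12]


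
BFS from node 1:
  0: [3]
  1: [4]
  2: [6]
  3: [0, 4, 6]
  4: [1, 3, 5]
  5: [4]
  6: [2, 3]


Visit 1, enqueue [4]
Visit 4, enqueue [3, 5]
Visit 3, enqueue [0, 6]
Visit 5, enqueue []
Visit 0, enqueue []
Visit 6, enqueue [2]
Visit 2, enqueue []

BFS order: [1, 4, 3, 5, 0, 6, 2]


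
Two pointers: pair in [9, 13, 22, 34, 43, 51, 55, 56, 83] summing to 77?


lo=0(9)+hi=8(83)=92
lo=0(9)+hi=7(56)=65
lo=1(13)+hi=7(56)=69
lo=2(22)+hi=7(56)=78
lo=2(22)+hi=6(55)=77

Yes: 22+55=77


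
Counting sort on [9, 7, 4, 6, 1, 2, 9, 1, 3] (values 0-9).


Input: [9, 7, 4, 6, 1, 2, 9, 1, 3]
Counts: [0, 2, 1, 1, 1, 0, 1, 1, 0, 2]

Sorted: [1, 1, 2, 3, 4, 6, 7, 9, 9]


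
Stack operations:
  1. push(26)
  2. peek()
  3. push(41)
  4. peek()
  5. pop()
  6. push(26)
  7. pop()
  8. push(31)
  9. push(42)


push(26) -> [26]
peek()->26
push(41) -> [26, 41]
peek()->41
pop()->41, [26]
push(26) -> [26, 26]
pop()->26, [26]
push(31) -> [26, 31]
push(42) -> [26, 31, 42]

Final stack: [26, 31, 42]


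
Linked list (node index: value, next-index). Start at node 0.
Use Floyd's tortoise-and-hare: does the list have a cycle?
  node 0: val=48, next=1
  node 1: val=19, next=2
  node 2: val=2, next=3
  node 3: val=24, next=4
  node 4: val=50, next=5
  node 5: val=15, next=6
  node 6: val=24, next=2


Floyd's tortoise (slow, +1) and hare (fast, +2):
  init: slow=0, fast=0
  step 1: slow=1, fast=2
  step 2: slow=2, fast=4
  step 3: slow=3, fast=6
  step 4: slow=4, fast=3
  step 5: slow=5, fast=5
  slow == fast at node 5: cycle detected

Cycle: yes


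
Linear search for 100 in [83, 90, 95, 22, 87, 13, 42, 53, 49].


i=0: 83!=100
i=1: 90!=100
i=2: 95!=100
i=3: 22!=100
i=4: 87!=100
i=5: 13!=100
i=6: 42!=100
i=7: 53!=100
i=8: 49!=100

Not found, 9 comps


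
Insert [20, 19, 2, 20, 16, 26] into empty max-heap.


Insert 20: [20]
Insert 19: [20, 19]
Insert 2: [20, 19, 2]
Insert 20: [20, 20, 2, 19]
Insert 16: [20, 20, 2, 19, 16]
Insert 26: [26, 20, 20, 19, 16, 2]

Final heap: [26, 20, 20, 19, 16, 2]


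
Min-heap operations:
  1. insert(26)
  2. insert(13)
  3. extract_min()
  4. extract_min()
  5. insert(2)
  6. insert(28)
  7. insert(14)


insert(26) -> [26]
insert(13) -> [13, 26]
extract_min()->13, [26]
extract_min()->26, []
insert(2) -> [2]
insert(28) -> [2, 28]
insert(14) -> [2, 28, 14]

Final heap: [2, 28, 14]


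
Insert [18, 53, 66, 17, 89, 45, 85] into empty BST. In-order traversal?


Insert 18: root
Insert 53: R from 18
Insert 66: R from 18 -> R from 53
Insert 17: L from 18
Insert 89: R from 18 -> R from 53 -> R from 66
Insert 45: R from 18 -> L from 53
Insert 85: R from 18 -> R from 53 -> R from 66 -> L from 89

In-order: [17, 18, 45, 53, 66, 85, 89]


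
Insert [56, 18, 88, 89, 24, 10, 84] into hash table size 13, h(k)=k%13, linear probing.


Insert 56: h=4 -> slot 4
Insert 18: h=5 -> slot 5
Insert 88: h=10 -> slot 10
Insert 89: h=11 -> slot 11
Insert 24: h=11, 1 probes -> slot 12
Insert 10: h=10, 3 probes -> slot 0
Insert 84: h=6 -> slot 6

Table: [10, None, None, None, 56, 18, 84, None, None, None, 88, 89, 24]


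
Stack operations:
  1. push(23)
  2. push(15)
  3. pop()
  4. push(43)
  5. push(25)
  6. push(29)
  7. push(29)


push(23) -> [23]
push(15) -> [23, 15]
pop()->15, [23]
push(43) -> [23, 43]
push(25) -> [23, 43, 25]
push(29) -> [23, 43, 25, 29]
push(29) -> [23, 43, 25, 29, 29]

Final stack: [23, 43, 25, 29, 29]


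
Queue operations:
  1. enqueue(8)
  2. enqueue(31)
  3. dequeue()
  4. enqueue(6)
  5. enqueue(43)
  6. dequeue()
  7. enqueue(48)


enqueue(8) -> [8]
enqueue(31) -> [8, 31]
dequeue()->8, [31]
enqueue(6) -> [31, 6]
enqueue(43) -> [31, 6, 43]
dequeue()->31, [6, 43]
enqueue(48) -> [6, 43, 48]

Final queue: [6, 43, 48]


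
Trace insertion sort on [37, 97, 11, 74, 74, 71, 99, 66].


Initial: [37, 97, 11, 74, 74, 71, 99, 66]
Insert 97: [37, 97, 11, 74, 74, 71, 99, 66]
Insert 11: [11, 37, 97, 74, 74, 71, 99, 66]
Insert 74: [11, 37, 74, 97, 74, 71, 99, 66]
Insert 74: [11, 37, 74, 74, 97, 71, 99, 66]
Insert 71: [11, 37, 71, 74, 74, 97, 99, 66]
Insert 99: [11, 37, 71, 74, 74, 97, 99, 66]
Insert 66: [11, 37, 66, 71, 74, 74, 97, 99]

Sorted: [11, 37, 66, 71, 74, 74, 97, 99]


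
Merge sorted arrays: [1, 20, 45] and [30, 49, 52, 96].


Take 1 from A
Take 20 from A
Take 30 from B
Take 45 from A

Merged: [1, 20, 30, 45, 49, 52, 96]


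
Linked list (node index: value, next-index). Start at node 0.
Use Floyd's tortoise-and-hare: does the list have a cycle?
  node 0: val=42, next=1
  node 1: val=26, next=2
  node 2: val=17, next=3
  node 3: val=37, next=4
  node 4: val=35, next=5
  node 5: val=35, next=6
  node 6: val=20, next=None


Floyd's tortoise (slow, +1) and hare (fast, +2):
  init: slow=0, fast=0
  step 1: slow=1, fast=2
  step 2: slow=2, fast=4
  step 3: slow=3, fast=6
  step 4: fast -> None, no cycle

Cycle: no


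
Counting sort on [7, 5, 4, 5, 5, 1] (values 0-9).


Input: [7, 5, 4, 5, 5, 1]
Counts: [0, 1, 0, 0, 1, 3, 0, 1, 0, 0]

Sorted: [1, 4, 5, 5, 5, 7]


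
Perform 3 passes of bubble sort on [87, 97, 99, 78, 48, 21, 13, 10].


Initial: [87, 97, 99, 78, 48, 21, 13, 10]
Pass 1: [87, 97, 78, 48, 21, 13, 10, 99] (5 swaps)
Pass 2: [87, 78, 48, 21, 13, 10, 97, 99] (5 swaps)
Pass 3: [78, 48, 21, 13, 10, 87, 97, 99] (5 swaps)

After 3 passes: [78, 48, 21, 13, 10, 87, 97, 99]


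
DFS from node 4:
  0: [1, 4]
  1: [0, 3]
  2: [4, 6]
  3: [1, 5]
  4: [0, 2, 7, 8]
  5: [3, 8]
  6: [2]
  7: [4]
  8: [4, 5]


Visit 4, push [8, 7, 2, 0]
Visit 0, push [1]
Visit 1, push [3]
Visit 3, push [5]
Visit 5, push [8]
Visit 8, push []
Visit 2, push [6]
Visit 6, push []
Visit 7, push []

DFS order: [4, 0, 1, 3, 5, 8, 2, 6, 7]


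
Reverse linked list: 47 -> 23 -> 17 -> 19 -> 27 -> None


Step 1: curr=47, set curr.next=prev(None) | reversed so far: 47
Step 2: curr=23, set curr.next=prev(47) | reversed so far: 23 -> 47
Step 3: curr=17, set curr.next=prev(23) | reversed so far: 17 -> 23 -> 47
Step 4: curr=19, set curr.next=prev(17) | reversed so far: 19 -> 17 -> 23 -> 47
Step 5: curr=27, set curr.next=prev(19) | reversed so far: 27 -> 19 -> 17 -> 23 -> 47

27 -> 19 -> 17 -> 23 -> 47 -> None


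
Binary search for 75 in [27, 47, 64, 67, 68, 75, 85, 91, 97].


Step 1: lo=0, hi=8, mid=4, val=68
Step 2: lo=5, hi=8, mid=6, val=85
Step 3: lo=5, hi=5, mid=5, val=75

Found at index 5


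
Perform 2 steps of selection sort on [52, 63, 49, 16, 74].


Initial: [52, 63, 49, 16, 74]
Step 1: min=16 at 3
  Swap: [16, 63, 49, 52, 74]
Step 2: min=49 at 2
  Swap: [16, 49, 63, 52, 74]

After 2 steps: [16, 49, 63, 52, 74]


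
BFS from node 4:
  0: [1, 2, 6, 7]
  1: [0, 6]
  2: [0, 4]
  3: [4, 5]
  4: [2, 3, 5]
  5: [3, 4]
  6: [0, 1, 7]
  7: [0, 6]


Visit 4, enqueue [2, 3, 5]
Visit 2, enqueue [0]
Visit 3, enqueue []
Visit 5, enqueue []
Visit 0, enqueue [1, 6, 7]
Visit 1, enqueue []
Visit 6, enqueue []
Visit 7, enqueue []

BFS order: [4, 2, 3, 5, 0, 1, 6, 7]


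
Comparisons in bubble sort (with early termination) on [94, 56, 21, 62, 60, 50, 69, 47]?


Algorithm: bubble sort (with early termination)
Input: [94, 56, 21, 62, 60, 50, 69, 47]
Sorted: [21, 47, 50, 56, 60, 62, 69, 94]

28


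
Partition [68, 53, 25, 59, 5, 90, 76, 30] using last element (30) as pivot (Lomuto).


Pivot: 30
  25 <= 30: swap -> [25, 53, 68, 59, 5, 90, 76, 30]
  5 <= 30: swap -> [25, 5, 68, 59, 53, 90, 76, 30]
Place pivot at 2: [25, 5, 30, 59, 53, 90, 76, 68]

Partitioned: [25, 5, 30, 59, 53, 90, 76, 68]


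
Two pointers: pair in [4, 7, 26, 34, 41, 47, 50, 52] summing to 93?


lo=0(4)+hi=7(52)=56
lo=1(7)+hi=7(52)=59
lo=2(26)+hi=7(52)=78
lo=3(34)+hi=7(52)=86
lo=4(41)+hi=7(52)=93

Yes: 41+52=93


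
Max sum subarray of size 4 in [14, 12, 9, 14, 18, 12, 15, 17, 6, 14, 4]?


[0:4]: 49
[1:5]: 53
[2:6]: 53
[3:7]: 59
[4:8]: 62
[5:9]: 50
[6:10]: 52
[7:11]: 41

Max: 62 at [4:8]


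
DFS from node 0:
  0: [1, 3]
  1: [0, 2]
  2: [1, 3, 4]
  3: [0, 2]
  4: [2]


Visit 0, push [3, 1]
Visit 1, push [2]
Visit 2, push [4, 3]
Visit 3, push []
Visit 4, push []

DFS order: [0, 1, 2, 3, 4]


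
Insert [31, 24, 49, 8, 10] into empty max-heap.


Insert 31: [31]
Insert 24: [31, 24]
Insert 49: [49, 24, 31]
Insert 8: [49, 24, 31, 8]
Insert 10: [49, 24, 31, 8, 10]

Final heap: [49, 24, 31, 8, 10]


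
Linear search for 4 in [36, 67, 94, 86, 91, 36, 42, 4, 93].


i=0: 36!=4
i=1: 67!=4
i=2: 94!=4
i=3: 86!=4
i=4: 91!=4
i=5: 36!=4
i=6: 42!=4
i=7: 4==4 found!

Found at 7, 8 comps


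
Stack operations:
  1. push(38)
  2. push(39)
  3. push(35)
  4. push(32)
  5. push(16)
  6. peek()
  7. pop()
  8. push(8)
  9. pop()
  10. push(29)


push(38) -> [38]
push(39) -> [38, 39]
push(35) -> [38, 39, 35]
push(32) -> [38, 39, 35, 32]
push(16) -> [38, 39, 35, 32, 16]
peek()->16
pop()->16, [38, 39, 35, 32]
push(8) -> [38, 39, 35, 32, 8]
pop()->8, [38, 39, 35, 32]
push(29) -> [38, 39, 35, 32, 29]

Final stack: [38, 39, 35, 32, 29]


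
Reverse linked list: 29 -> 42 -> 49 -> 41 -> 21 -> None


Step 1: curr=29, set curr.next=prev(None) | reversed so far: 29
Step 2: curr=42, set curr.next=prev(29) | reversed so far: 42 -> 29
Step 3: curr=49, set curr.next=prev(42) | reversed so far: 49 -> 42 -> 29
Step 4: curr=41, set curr.next=prev(49) | reversed so far: 41 -> 49 -> 42 -> 29
Step 5: curr=21, set curr.next=prev(41) | reversed so far: 21 -> 41 -> 49 -> 42 -> 29

21 -> 41 -> 49 -> 42 -> 29 -> None


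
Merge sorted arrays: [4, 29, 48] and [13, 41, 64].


Take 4 from A
Take 13 from B
Take 29 from A
Take 41 from B
Take 48 from A

Merged: [4, 13, 29, 41, 48, 64]


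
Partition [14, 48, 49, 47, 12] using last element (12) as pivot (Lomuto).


Pivot: 12
Place pivot at 0: [12, 48, 49, 47, 14]

Partitioned: [12, 48, 49, 47, 14]


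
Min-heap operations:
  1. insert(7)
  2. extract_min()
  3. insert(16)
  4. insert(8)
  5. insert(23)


insert(7) -> [7]
extract_min()->7, []
insert(16) -> [16]
insert(8) -> [8, 16]
insert(23) -> [8, 16, 23]

Final heap: [8, 16, 23]


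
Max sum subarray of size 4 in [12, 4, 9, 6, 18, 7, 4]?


[0:4]: 31
[1:5]: 37
[2:6]: 40
[3:7]: 35

Max: 40 at [2:6]


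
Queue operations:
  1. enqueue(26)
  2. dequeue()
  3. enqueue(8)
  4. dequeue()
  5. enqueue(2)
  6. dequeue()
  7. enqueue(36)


enqueue(26) -> [26]
dequeue()->26, []
enqueue(8) -> [8]
dequeue()->8, []
enqueue(2) -> [2]
dequeue()->2, []
enqueue(36) -> [36]

Final queue: [36]


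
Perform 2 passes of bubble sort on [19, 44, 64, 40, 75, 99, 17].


Initial: [19, 44, 64, 40, 75, 99, 17]
Pass 1: [19, 44, 40, 64, 75, 17, 99] (2 swaps)
Pass 2: [19, 40, 44, 64, 17, 75, 99] (2 swaps)

After 2 passes: [19, 40, 44, 64, 17, 75, 99]


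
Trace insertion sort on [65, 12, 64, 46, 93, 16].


Initial: [65, 12, 64, 46, 93, 16]
Insert 12: [12, 65, 64, 46, 93, 16]
Insert 64: [12, 64, 65, 46, 93, 16]
Insert 46: [12, 46, 64, 65, 93, 16]
Insert 93: [12, 46, 64, 65, 93, 16]
Insert 16: [12, 16, 46, 64, 65, 93]

Sorted: [12, 16, 46, 64, 65, 93]


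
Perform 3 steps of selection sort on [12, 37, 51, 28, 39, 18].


Initial: [12, 37, 51, 28, 39, 18]
Step 1: min=12 at 0
  Swap: [12, 37, 51, 28, 39, 18]
Step 2: min=18 at 5
  Swap: [12, 18, 51, 28, 39, 37]
Step 3: min=28 at 3
  Swap: [12, 18, 28, 51, 39, 37]

After 3 steps: [12, 18, 28, 51, 39, 37]


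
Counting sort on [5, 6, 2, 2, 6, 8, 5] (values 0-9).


Input: [5, 6, 2, 2, 6, 8, 5]
Counts: [0, 0, 2, 0, 0, 2, 2, 0, 1, 0]

Sorted: [2, 2, 5, 5, 6, 6, 8]


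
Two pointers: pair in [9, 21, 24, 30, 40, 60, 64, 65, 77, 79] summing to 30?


lo=0(9)+hi=9(79)=88
lo=0(9)+hi=8(77)=86
lo=0(9)+hi=7(65)=74
lo=0(9)+hi=6(64)=73
lo=0(9)+hi=5(60)=69
lo=0(9)+hi=4(40)=49
lo=0(9)+hi=3(30)=39
lo=0(9)+hi=2(24)=33
lo=0(9)+hi=1(21)=30

Yes: 9+21=30


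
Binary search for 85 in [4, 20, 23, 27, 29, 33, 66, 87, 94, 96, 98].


Step 1: lo=0, hi=10, mid=5, val=33
Step 2: lo=6, hi=10, mid=8, val=94
Step 3: lo=6, hi=7, mid=6, val=66
Step 4: lo=7, hi=7, mid=7, val=87

Not found


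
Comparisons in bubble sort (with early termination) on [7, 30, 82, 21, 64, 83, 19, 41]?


Algorithm: bubble sort (with early termination)
Input: [7, 30, 82, 21, 64, 83, 19, 41]
Sorted: [7, 19, 21, 30, 41, 64, 82, 83]

27


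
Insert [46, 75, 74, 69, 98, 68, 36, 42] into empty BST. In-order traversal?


Insert 46: root
Insert 75: R from 46
Insert 74: R from 46 -> L from 75
Insert 69: R from 46 -> L from 75 -> L from 74
Insert 98: R from 46 -> R from 75
Insert 68: R from 46 -> L from 75 -> L from 74 -> L from 69
Insert 36: L from 46
Insert 42: L from 46 -> R from 36

In-order: [36, 42, 46, 68, 69, 74, 75, 98]


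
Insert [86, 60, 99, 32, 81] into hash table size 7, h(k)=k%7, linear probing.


Insert 86: h=2 -> slot 2
Insert 60: h=4 -> slot 4
Insert 99: h=1 -> slot 1
Insert 32: h=4, 1 probes -> slot 5
Insert 81: h=4, 2 probes -> slot 6

Table: [None, 99, 86, None, 60, 32, 81]


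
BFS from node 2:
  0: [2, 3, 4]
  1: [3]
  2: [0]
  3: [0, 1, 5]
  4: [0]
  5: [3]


Visit 2, enqueue [0]
Visit 0, enqueue [3, 4]
Visit 3, enqueue [1, 5]
Visit 4, enqueue []
Visit 1, enqueue []
Visit 5, enqueue []

BFS order: [2, 0, 3, 4, 1, 5]


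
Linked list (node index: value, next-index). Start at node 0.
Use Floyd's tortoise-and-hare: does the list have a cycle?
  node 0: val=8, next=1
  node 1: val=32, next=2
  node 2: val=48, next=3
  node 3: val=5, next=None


Floyd's tortoise (slow, +1) and hare (fast, +2):
  init: slow=0, fast=0
  step 1: slow=1, fast=2
  step 2: fast 2->3->None, no cycle

Cycle: no


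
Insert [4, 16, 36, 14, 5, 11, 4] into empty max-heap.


Insert 4: [4]
Insert 16: [16, 4]
Insert 36: [36, 4, 16]
Insert 14: [36, 14, 16, 4]
Insert 5: [36, 14, 16, 4, 5]
Insert 11: [36, 14, 16, 4, 5, 11]
Insert 4: [36, 14, 16, 4, 5, 11, 4]

Final heap: [36, 14, 16, 4, 5, 11, 4]


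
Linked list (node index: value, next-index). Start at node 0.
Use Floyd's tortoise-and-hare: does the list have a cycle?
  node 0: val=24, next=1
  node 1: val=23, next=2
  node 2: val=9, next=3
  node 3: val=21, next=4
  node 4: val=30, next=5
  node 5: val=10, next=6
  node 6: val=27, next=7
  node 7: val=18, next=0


Floyd's tortoise (slow, +1) and hare (fast, +2):
  init: slow=0, fast=0
  step 1: slow=1, fast=2
  step 2: slow=2, fast=4
  step 3: slow=3, fast=6
  step 4: slow=4, fast=0
  step 5: slow=5, fast=2
  step 6: slow=6, fast=4
  step 7: slow=7, fast=6
  step 8: slow=0, fast=0
  slow == fast at node 0: cycle detected

Cycle: yes


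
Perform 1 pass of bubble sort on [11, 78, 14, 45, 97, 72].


Initial: [11, 78, 14, 45, 97, 72]
Pass 1: [11, 14, 45, 78, 72, 97] (3 swaps)

After 1 pass: [11, 14, 45, 78, 72, 97]


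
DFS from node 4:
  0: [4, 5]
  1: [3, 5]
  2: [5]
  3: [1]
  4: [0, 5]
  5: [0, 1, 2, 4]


Visit 4, push [5, 0]
Visit 0, push [5]
Visit 5, push [2, 1]
Visit 1, push [3]
Visit 3, push []
Visit 2, push []

DFS order: [4, 0, 5, 1, 3, 2]


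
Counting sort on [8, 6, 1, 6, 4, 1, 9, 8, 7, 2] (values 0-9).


Input: [8, 6, 1, 6, 4, 1, 9, 8, 7, 2]
Counts: [0, 2, 1, 0, 1, 0, 2, 1, 2, 1]

Sorted: [1, 1, 2, 4, 6, 6, 7, 8, 8, 9]


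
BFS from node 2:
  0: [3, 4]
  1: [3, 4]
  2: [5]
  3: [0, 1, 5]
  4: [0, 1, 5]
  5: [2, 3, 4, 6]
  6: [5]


Visit 2, enqueue [5]
Visit 5, enqueue [3, 4, 6]
Visit 3, enqueue [0, 1]
Visit 4, enqueue []
Visit 6, enqueue []
Visit 0, enqueue []
Visit 1, enqueue []

BFS order: [2, 5, 3, 4, 6, 0, 1]


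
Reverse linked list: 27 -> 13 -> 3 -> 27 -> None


Step 1: curr=27, set curr.next=prev(None) | reversed so far: 27
Step 2: curr=13, set curr.next=prev(27) | reversed so far: 13 -> 27
Step 3: curr=3, set curr.next=prev(13) | reversed so far: 3 -> 13 -> 27
Step 4: curr=27, set curr.next=prev(3) | reversed so far: 27 -> 3 -> 13 -> 27

27 -> 3 -> 13 -> 27 -> None


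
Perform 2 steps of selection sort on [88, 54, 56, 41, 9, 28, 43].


Initial: [88, 54, 56, 41, 9, 28, 43]
Step 1: min=9 at 4
  Swap: [9, 54, 56, 41, 88, 28, 43]
Step 2: min=28 at 5
  Swap: [9, 28, 56, 41, 88, 54, 43]

After 2 steps: [9, 28, 56, 41, 88, 54, 43]


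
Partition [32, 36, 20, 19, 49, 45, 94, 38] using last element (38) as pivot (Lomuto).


Pivot: 38
  32 <= 38: advance i (no swap)
  36 <= 38: advance i (no swap)
  20 <= 38: advance i (no swap)
  19 <= 38: advance i (no swap)
Place pivot at 4: [32, 36, 20, 19, 38, 45, 94, 49]

Partitioned: [32, 36, 20, 19, 38, 45, 94, 49]


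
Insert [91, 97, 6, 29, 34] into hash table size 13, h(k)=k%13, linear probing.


Insert 91: h=0 -> slot 0
Insert 97: h=6 -> slot 6
Insert 6: h=6, 1 probes -> slot 7
Insert 29: h=3 -> slot 3
Insert 34: h=8 -> slot 8

Table: [91, None, None, 29, None, None, 97, 6, 34, None, None, None, None]


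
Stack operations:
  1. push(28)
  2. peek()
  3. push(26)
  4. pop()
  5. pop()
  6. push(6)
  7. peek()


push(28) -> [28]
peek()->28
push(26) -> [28, 26]
pop()->26, [28]
pop()->28, []
push(6) -> [6]
peek()->6

Final stack: [6]


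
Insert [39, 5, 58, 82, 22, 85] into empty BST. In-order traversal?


Insert 39: root
Insert 5: L from 39
Insert 58: R from 39
Insert 82: R from 39 -> R from 58
Insert 22: L from 39 -> R from 5
Insert 85: R from 39 -> R from 58 -> R from 82

In-order: [5, 22, 39, 58, 82, 85]


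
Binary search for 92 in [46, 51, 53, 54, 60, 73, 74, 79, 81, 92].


Step 1: lo=0, hi=9, mid=4, val=60
Step 2: lo=5, hi=9, mid=7, val=79
Step 3: lo=8, hi=9, mid=8, val=81
Step 4: lo=9, hi=9, mid=9, val=92

Found at index 9


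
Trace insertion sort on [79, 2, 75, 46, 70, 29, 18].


Initial: [79, 2, 75, 46, 70, 29, 18]
Insert 2: [2, 79, 75, 46, 70, 29, 18]
Insert 75: [2, 75, 79, 46, 70, 29, 18]
Insert 46: [2, 46, 75, 79, 70, 29, 18]
Insert 70: [2, 46, 70, 75, 79, 29, 18]
Insert 29: [2, 29, 46, 70, 75, 79, 18]
Insert 18: [2, 18, 29, 46, 70, 75, 79]

Sorted: [2, 18, 29, 46, 70, 75, 79]


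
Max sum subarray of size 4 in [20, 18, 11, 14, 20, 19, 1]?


[0:4]: 63
[1:5]: 63
[2:6]: 64
[3:7]: 54

Max: 64 at [2:6]


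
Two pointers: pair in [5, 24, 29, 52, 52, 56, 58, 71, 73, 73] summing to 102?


lo=0(5)+hi=9(73)=78
lo=1(24)+hi=9(73)=97
lo=2(29)+hi=9(73)=102

Yes: 29+73=102


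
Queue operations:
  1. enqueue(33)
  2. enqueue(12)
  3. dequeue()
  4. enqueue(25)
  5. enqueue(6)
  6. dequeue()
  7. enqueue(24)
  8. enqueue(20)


enqueue(33) -> [33]
enqueue(12) -> [33, 12]
dequeue()->33, [12]
enqueue(25) -> [12, 25]
enqueue(6) -> [12, 25, 6]
dequeue()->12, [25, 6]
enqueue(24) -> [25, 6, 24]
enqueue(20) -> [25, 6, 24, 20]

Final queue: [25, 6, 24, 20]


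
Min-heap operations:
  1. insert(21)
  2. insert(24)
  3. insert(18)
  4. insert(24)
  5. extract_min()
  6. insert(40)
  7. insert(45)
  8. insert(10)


insert(21) -> [21]
insert(24) -> [21, 24]
insert(18) -> [18, 24, 21]
insert(24) -> [18, 24, 21, 24]
extract_min()->18, [21, 24, 24]
insert(40) -> [21, 24, 24, 40]
insert(45) -> [21, 24, 24, 40, 45]
insert(10) -> [10, 24, 21, 40, 45, 24]

Final heap: [10, 24, 21, 40, 45, 24]


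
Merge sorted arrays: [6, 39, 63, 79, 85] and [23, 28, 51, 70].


Take 6 from A
Take 23 from B
Take 28 from B
Take 39 from A
Take 51 from B
Take 63 from A
Take 70 from B

Merged: [6, 23, 28, 39, 51, 63, 70, 79, 85]


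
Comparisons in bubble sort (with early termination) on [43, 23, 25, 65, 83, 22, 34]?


Algorithm: bubble sort (with early termination)
Input: [43, 23, 25, 65, 83, 22, 34]
Sorted: [22, 23, 25, 34, 43, 65, 83]

21


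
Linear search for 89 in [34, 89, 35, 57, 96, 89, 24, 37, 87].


i=0: 34!=89
i=1: 89==89 found!

Found at 1, 2 comps


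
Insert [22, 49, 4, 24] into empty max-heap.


Insert 22: [22]
Insert 49: [49, 22]
Insert 4: [49, 22, 4]
Insert 24: [49, 24, 4, 22]

Final heap: [49, 24, 4, 22]


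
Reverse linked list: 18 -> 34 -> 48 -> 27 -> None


Step 1: curr=18, set curr.next=prev(None) | reversed so far: 18
Step 2: curr=34, set curr.next=prev(18) | reversed so far: 34 -> 18
Step 3: curr=48, set curr.next=prev(34) | reversed so far: 48 -> 34 -> 18
Step 4: curr=27, set curr.next=prev(48) | reversed so far: 27 -> 48 -> 34 -> 18

27 -> 48 -> 34 -> 18 -> None


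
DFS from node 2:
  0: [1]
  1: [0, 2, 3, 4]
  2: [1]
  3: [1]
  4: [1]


Visit 2, push [1]
Visit 1, push [4, 3, 0]
Visit 0, push []
Visit 3, push []
Visit 4, push []

DFS order: [2, 1, 0, 3, 4]


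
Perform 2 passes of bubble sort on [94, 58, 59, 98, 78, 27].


Initial: [94, 58, 59, 98, 78, 27]
Pass 1: [58, 59, 94, 78, 27, 98] (4 swaps)
Pass 2: [58, 59, 78, 27, 94, 98] (2 swaps)

After 2 passes: [58, 59, 78, 27, 94, 98]
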